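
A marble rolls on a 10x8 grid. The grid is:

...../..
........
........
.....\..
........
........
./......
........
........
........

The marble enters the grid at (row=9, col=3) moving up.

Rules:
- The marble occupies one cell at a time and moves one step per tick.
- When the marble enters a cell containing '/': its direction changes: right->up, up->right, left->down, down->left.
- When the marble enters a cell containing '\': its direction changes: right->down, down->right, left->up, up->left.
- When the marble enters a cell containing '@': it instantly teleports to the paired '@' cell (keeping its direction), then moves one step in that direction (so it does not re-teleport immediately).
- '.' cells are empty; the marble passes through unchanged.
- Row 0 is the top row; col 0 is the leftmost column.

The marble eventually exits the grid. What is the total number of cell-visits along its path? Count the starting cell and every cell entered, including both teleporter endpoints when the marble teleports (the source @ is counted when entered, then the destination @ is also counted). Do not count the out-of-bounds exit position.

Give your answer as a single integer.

Step 1: enter (9,3), '.' pass, move up to (8,3)
Step 2: enter (8,3), '.' pass, move up to (7,3)
Step 3: enter (7,3), '.' pass, move up to (6,3)
Step 4: enter (6,3), '.' pass, move up to (5,3)
Step 5: enter (5,3), '.' pass, move up to (4,3)
Step 6: enter (4,3), '.' pass, move up to (3,3)
Step 7: enter (3,3), '.' pass, move up to (2,3)
Step 8: enter (2,3), '.' pass, move up to (1,3)
Step 9: enter (1,3), '.' pass, move up to (0,3)
Step 10: enter (0,3), '.' pass, move up to (-1,3)
Step 11: at (-1,3) — EXIT via top edge, pos 3
Path length (cell visits): 10

Answer: 10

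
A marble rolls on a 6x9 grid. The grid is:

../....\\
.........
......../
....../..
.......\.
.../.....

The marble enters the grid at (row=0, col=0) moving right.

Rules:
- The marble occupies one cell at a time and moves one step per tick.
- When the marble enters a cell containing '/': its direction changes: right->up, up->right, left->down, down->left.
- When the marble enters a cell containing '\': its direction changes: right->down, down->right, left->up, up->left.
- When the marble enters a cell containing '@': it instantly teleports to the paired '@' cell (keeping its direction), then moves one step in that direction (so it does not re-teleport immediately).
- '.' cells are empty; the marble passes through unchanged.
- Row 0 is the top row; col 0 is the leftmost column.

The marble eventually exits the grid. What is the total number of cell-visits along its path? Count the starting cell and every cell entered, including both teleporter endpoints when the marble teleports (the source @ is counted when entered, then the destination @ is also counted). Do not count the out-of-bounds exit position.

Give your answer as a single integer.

Answer: 3

Derivation:
Step 1: enter (0,0), '.' pass, move right to (0,1)
Step 2: enter (0,1), '.' pass, move right to (0,2)
Step 3: enter (0,2), '/' deflects right->up, move up to (-1,2)
Step 4: at (-1,2) — EXIT via top edge, pos 2
Path length (cell visits): 3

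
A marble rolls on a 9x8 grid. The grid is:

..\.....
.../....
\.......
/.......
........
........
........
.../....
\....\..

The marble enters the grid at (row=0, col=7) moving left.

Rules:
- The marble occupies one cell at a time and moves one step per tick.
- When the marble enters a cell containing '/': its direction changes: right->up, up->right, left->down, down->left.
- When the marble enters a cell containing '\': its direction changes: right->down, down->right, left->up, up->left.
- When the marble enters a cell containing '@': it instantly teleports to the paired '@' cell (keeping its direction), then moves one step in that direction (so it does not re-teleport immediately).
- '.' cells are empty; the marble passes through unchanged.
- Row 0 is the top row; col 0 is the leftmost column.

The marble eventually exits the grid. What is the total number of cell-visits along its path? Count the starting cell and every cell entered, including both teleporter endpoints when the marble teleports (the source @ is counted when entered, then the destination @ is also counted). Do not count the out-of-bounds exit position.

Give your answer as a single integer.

Step 1: enter (0,7), '.' pass, move left to (0,6)
Step 2: enter (0,6), '.' pass, move left to (0,5)
Step 3: enter (0,5), '.' pass, move left to (0,4)
Step 4: enter (0,4), '.' pass, move left to (0,3)
Step 5: enter (0,3), '.' pass, move left to (0,2)
Step 6: enter (0,2), '\' deflects left->up, move up to (-1,2)
Step 7: at (-1,2) — EXIT via top edge, pos 2
Path length (cell visits): 6

Answer: 6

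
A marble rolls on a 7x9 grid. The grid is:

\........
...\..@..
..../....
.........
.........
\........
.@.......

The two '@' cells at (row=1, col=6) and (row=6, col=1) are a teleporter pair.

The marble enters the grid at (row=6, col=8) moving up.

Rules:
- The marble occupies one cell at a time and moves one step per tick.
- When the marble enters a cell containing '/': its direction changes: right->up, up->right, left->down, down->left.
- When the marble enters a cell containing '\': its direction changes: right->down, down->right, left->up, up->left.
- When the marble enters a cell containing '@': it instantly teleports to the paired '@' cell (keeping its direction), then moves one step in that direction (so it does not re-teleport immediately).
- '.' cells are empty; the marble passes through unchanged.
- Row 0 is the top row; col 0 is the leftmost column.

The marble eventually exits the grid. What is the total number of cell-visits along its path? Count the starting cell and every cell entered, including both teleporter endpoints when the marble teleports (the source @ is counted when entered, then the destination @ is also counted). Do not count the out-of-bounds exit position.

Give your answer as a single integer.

Answer: 7

Derivation:
Step 1: enter (6,8), '.' pass, move up to (5,8)
Step 2: enter (5,8), '.' pass, move up to (4,8)
Step 3: enter (4,8), '.' pass, move up to (3,8)
Step 4: enter (3,8), '.' pass, move up to (2,8)
Step 5: enter (2,8), '.' pass, move up to (1,8)
Step 6: enter (1,8), '.' pass, move up to (0,8)
Step 7: enter (0,8), '.' pass, move up to (-1,8)
Step 8: at (-1,8) — EXIT via top edge, pos 8
Path length (cell visits): 7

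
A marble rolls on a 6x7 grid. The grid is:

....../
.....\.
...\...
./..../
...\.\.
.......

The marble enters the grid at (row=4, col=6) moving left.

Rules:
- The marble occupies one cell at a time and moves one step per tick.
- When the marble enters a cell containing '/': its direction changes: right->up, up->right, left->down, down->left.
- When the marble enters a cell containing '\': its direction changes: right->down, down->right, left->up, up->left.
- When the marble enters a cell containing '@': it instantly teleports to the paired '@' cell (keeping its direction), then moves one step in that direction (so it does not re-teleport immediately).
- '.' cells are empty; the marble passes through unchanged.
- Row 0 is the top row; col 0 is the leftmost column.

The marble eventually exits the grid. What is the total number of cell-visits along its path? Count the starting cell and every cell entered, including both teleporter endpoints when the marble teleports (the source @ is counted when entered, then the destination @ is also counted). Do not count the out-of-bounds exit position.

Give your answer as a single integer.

Step 1: enter (4,6), '.' pass, move left to (4,5)
Step 2: enter (4,5), '\' deflects left->up, move up to (3,5)
Step 3: enter (3,5), '.' pass, move up to (2,5)
Step 4: enter (2,5), '.' pass, move up to (1,5)
Step 5: enter (1,5), '\' deflects up->left, move left to (1,4)
Step 6: enter (1,4), '.' pass, move left to (1,3)
Step 7: enter (1,3), '.' pass, move left to (1,2)
Step 8: enter (1,2), '.' pass, move left to (1,1)
Step 9: enter (1,1), '.' pass, move left to (1,0)
Step 10: enter (1,0), '.' pass, move left to (1,-1)
Step 11: at (1,-1) — EXIT via left edge, pos 1
Path length (cell visits): 10

Answer: 10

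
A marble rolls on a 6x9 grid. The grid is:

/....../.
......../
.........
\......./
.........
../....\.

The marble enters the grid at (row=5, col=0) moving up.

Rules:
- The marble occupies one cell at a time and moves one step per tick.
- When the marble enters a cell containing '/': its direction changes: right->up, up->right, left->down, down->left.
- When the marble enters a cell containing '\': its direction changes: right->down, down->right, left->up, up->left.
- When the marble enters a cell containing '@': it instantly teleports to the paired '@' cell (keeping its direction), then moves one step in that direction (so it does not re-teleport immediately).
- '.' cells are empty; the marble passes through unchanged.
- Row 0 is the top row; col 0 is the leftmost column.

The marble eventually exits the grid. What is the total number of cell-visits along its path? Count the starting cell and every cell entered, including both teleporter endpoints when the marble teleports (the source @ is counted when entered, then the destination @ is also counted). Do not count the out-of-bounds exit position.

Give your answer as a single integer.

Step 1: enter (5,0), '.' pass, move up to (4,0)
Step 2: enter (4,0), '.' pass, move up to (3,0)
Step 3: enter (3,0), '\' deflects up->left, move left to (3,-1)
Step 4: at (3,-1) — EXIT via left edge, pos 3
Path length (cell visits): 3

Answer: 3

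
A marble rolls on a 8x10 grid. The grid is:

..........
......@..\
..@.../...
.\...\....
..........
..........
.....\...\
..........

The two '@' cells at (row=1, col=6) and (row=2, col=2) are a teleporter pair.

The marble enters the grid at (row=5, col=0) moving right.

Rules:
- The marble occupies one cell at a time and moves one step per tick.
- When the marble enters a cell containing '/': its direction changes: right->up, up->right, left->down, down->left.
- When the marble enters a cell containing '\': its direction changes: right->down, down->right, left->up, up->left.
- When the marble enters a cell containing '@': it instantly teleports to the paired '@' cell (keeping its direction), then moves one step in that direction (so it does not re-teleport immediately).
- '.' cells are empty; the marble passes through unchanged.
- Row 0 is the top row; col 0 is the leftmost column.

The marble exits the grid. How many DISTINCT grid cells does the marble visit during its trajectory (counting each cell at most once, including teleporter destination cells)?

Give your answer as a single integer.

Step 1: enter (5,0), '.' pass, move right to (5,1)
Step 2: enter (5,1), '.' pass, move right to (5,2)
Step 3: enter (5,2), '.' pass, move right to (5,3)
Step 4: enter (5,3), '.' pass, move right to (5,4)
Step 5: enter (5,4), '.' pass, move right to (5,5)
Step 6: enter (5,5), '.' pass, move right to (5,6)
Step 7: enter (5,6), '.' pass, move right to (5,7)
Step 8: enter (5,7), '.' pass, move right to (5,8)
Step 9: enter (5,8), '.' pass, move right to (5,9)
Step 10: enter (5,9), '.' pass, move right to (5,10)
Step 11: at (5,10) — EXIT via right edge, pos 5
Distinct cells visited: 10 (path length 10)

Answer: 10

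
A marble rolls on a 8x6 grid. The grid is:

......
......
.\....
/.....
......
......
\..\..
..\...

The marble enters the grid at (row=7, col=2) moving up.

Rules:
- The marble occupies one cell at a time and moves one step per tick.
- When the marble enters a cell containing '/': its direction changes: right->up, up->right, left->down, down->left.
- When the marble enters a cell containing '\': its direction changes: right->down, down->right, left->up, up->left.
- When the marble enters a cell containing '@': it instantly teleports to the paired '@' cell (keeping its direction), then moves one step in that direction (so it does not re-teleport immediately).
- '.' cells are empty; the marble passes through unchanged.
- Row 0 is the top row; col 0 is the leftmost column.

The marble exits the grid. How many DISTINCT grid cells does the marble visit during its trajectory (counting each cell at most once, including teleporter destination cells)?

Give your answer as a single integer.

Answer: 3

Derivation:
Step 1: enter (7,2), '\' deflects up->left, move left to (7,1)
Step 2: enter (7,1), '.' pass, move left to (7,0)
Step 3: enter (7,0), '.' pass, move left to (7,-1)
Step 4: at (7,-1) — EXIT via left edge, pos 7
Distinct cells visited: 3 (path length 3)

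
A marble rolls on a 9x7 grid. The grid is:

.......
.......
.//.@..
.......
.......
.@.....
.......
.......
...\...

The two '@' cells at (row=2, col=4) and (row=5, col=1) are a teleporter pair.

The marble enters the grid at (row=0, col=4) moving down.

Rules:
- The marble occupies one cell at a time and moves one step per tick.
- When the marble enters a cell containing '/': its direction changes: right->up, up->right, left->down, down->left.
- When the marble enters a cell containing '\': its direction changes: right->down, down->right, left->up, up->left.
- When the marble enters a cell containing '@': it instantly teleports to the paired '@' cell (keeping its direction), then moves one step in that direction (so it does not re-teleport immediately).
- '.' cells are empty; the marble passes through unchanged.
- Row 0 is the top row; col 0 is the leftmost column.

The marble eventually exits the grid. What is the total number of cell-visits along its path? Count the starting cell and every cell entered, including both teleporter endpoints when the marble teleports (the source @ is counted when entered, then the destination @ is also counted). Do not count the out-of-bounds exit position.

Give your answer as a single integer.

Answer: 7

Derivation:
Step 1: enter (0,4), '.' pass, move down to (1,4)
Step 2: enter (1,4), '.' pass, move down to (2,4)
Step 3: enter (2,4), '@' teleport (2,4)->(5,1), also enter (5,1), move down to (6,1)
Step 4: enter (6,1), '.' pass, move down to (7,1)
Step 5: enter (7,1), '.' pass, move down to (8,1)
Step 6: enter (8,1), '.' pass, move down to (9,1)
Step 7: at (9,1) — EXIT via bottom edge, pos 1
Path length (cell visits): 7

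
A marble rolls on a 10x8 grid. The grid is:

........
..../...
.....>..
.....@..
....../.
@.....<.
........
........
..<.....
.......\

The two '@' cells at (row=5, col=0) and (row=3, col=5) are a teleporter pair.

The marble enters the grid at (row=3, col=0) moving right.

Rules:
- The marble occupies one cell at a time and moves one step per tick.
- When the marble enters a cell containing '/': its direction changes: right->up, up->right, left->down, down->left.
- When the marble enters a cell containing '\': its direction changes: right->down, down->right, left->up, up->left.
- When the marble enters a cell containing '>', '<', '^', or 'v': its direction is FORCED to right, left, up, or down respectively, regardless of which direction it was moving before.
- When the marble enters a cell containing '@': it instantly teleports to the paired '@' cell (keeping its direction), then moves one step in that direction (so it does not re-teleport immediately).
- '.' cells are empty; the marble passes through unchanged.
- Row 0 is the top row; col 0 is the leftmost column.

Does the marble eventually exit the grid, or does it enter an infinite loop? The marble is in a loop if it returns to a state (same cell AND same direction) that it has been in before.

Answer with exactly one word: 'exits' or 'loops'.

Answer: exits

Derivation:
Step 1: enter (3,0), '.' pass, move right to (3,1)
Step 2: enter (3,1), '.' pass, move right to (3,2)
Step 3: enter (3,2), '.' pass, move right to (3,3)
Step 4: enter (3,3), '.' pass, move right to (3,4)
Step 5: enter (3,4), '.' pass, move right to (3,5)
Step 6: enter (3,5), '@' teleport (3,5)->(5,0), also enter (5,0), move right to (5,1)
Step 7: enter (5,1), '.' pass, move right to (5,2)
Step 8: enter (5,2), '.' pass, move right to (5,3)
Step 9: enter (5,3), '.' pass, move right to (5,4)
Step 10: enter (5,4), '.' pass, move right to (5,5)
Step 11: enter (5,5), '.' pass, move right to (5,6)
Step 12: enter (5,6), '<' forces right->left, move left to (5,5)
Step 13: enter (5,5), '.' pass, move left to (5,4)
Step 14: enter (5,4), '.' pass, move left to (5,3)
Step 15: enter (5,3), '.' pass, move left to (5,2)
Step 16: enter (5,2), '.' pass, move left to (5,1)
Step 17: enter (5,1), '.' pass, move left to (5,0)
Step 18: enter (5,0), '@' teleport (5,0)->(3,5), also enter (3,5), move left to (3,4)
Step 19: enter (3,4), '.' pass, move left to (3,3)
Step 20: enter (3,3), '.' pass, move left to (3,2)
Step 21: enter (3,2), '.' pass, move left to (3,1)
Step 22: enter (3,1), '.' pass, move left to (3,0)
Step 23: enter (3,0), '.' pass, move left to (3,-1)
Step 24: at (3,-1) — EXIT via left edge, pos 3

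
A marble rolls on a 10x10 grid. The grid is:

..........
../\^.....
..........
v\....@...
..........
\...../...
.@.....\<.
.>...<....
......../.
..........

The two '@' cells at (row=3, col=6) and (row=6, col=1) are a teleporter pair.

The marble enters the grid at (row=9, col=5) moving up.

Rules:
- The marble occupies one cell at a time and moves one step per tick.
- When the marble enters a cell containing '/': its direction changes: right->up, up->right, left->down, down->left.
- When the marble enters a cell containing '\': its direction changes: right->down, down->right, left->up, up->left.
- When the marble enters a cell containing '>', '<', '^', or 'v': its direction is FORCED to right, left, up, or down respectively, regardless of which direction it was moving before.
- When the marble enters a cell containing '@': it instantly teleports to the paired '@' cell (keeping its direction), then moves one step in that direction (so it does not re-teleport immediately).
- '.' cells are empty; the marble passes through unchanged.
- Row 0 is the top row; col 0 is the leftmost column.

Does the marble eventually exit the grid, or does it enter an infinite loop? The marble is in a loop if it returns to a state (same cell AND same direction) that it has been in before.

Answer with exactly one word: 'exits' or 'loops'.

Answer: loops

Derivation:
Step 1: enter (9,5), '.' pass, move up to (8,5)
Step 2: enter (8,5), '.' pass, move up to (7,5)
Step 3: enter (7,5), '<' forces up->left, move left to (7,4)
Step 4: enter (7,4), '.' pass, move left to (7,3)
Step 5: enter (7,3), '.' pass, move left to (7,2)
Step 6: enter (7,2), '.' pass, move left to (7,1)
Step 7: enter (7,1), '>' forces left->right, move right to (7,2)
Step 8: enter (7,2), '.' pass, move right to (7,3)
Step 9: enter (7,3), '.' pass, move right to (7,4)
Step 10: enter (7,4), '.' pass, move right to (7,5)
Step 11: enter (7,5), '<' forces right->left, move left to (7,4)
Step 12: at (7,4) dir=left — LOOP DETECTED (seen before)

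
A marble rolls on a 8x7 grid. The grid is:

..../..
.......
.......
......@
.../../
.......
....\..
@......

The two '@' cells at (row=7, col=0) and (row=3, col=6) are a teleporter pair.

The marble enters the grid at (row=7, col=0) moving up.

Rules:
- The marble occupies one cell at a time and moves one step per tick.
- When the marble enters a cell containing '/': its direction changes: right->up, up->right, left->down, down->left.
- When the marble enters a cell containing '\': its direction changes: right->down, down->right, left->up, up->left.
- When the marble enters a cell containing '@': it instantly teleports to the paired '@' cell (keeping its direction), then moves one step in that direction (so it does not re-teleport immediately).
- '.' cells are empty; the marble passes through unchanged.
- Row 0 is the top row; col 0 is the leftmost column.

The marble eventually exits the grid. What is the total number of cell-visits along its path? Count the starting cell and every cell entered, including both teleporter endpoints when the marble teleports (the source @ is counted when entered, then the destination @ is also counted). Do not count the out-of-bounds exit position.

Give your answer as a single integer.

Step 1: enter (7,0), '@' teleport (7,0)->(3,6), also enter (3,6), move up to (2,6)
Step 2: enter (2,6), '.' pass, move up to (1,6)
Step 3: enter (1,6), '.' pass, move up to (0,6)
Step 4: enter (0,6), '.' pass, move up to (-1,6)
Step 5: at (-1,6) — EXIT via top edge, pos 6
Path length (cell visits): 5

Answer: 5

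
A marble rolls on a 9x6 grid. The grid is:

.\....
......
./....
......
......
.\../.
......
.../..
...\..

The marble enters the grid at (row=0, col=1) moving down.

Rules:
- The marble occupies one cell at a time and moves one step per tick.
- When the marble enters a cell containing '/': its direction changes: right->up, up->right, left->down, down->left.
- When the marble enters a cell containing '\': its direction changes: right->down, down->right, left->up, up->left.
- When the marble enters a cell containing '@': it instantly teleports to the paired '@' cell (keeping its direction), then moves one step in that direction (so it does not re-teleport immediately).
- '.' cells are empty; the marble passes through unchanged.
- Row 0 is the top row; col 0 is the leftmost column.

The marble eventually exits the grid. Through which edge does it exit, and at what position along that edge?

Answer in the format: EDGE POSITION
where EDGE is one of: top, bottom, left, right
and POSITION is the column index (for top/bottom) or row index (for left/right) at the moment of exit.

Answer: right 0

Derivation:
Step 1: enter (0,1), '\' deflects down->right, move right to (0,2)
Step 2: enter (0,2), '.' pass, move right to (0,3)
Step 3: enter (0,3), '.' pass, move right to (0,4)
Step 4: enter (0,4), '.' pass, move right to (0,5)
Step 5: enter (0,5), '.' pass, move right to (0,6)
Step 6: at (0,6) — EXIT via right edge, pos 0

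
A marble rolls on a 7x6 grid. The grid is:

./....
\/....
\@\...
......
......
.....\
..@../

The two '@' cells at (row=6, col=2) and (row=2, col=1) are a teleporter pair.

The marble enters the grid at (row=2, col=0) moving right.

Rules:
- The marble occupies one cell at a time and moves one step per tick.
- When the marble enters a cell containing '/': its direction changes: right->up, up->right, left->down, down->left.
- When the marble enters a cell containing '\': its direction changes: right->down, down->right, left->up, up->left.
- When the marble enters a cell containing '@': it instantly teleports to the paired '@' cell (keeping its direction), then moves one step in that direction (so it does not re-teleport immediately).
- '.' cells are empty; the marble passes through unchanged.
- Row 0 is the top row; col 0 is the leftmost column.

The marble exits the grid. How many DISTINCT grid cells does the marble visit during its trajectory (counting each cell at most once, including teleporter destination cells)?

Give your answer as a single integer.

Answer: 5

Derivation:
Step 1: enter (2,0), '\' deflects right->down, move down to (3,0)
Step 2: enter (3,0), '.' pass, move down to (4,0)
Step 3: enter (4,0), '.' pass, move down to (5,0)
Step 4: enter (5,0), '.' pass, move down to (6,0)
Step 5: enter (6,0), '.' pass, move down to (7,0)
Step 6: at (7,0) — EXIT via bottom edge, pos 0
Distinct cells visited: 5 (path length 5)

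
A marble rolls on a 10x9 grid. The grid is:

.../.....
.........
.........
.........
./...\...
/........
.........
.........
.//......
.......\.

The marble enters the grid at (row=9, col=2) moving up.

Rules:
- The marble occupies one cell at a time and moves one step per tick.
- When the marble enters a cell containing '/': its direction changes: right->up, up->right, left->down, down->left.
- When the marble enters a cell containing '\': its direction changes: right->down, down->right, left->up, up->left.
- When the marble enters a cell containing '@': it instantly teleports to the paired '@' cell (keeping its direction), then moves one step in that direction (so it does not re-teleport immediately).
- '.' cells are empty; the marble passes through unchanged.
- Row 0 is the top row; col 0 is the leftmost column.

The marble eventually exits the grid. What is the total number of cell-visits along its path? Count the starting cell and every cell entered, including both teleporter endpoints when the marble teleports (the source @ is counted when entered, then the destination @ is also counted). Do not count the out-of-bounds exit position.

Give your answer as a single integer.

Answer: 8

Derivation:
Step 1: enter (9,2), '.' pass, move up to (8,2)
Step 2: enter (8,2), '/' deflects up->right, move right to (8,3)
Step 3: enter (8,3), '.' pass, move right to (8,4)
Step 4: enter (8,4), '.' pass, move right to (8,5)
Step 5: enter (8,5), '.' pass, move right to (8,6)
Step 6: enter (8,6), '.' pass, move right to (8,7)
Step 7: enter (8,7), '.' pass, move right to (8,8)
Step 8: enter (8,8), '.' pass, move right to (8,9)
Step 9: at (8,9) — EXIT via right edge, pos 8
Path length (cell visits): 8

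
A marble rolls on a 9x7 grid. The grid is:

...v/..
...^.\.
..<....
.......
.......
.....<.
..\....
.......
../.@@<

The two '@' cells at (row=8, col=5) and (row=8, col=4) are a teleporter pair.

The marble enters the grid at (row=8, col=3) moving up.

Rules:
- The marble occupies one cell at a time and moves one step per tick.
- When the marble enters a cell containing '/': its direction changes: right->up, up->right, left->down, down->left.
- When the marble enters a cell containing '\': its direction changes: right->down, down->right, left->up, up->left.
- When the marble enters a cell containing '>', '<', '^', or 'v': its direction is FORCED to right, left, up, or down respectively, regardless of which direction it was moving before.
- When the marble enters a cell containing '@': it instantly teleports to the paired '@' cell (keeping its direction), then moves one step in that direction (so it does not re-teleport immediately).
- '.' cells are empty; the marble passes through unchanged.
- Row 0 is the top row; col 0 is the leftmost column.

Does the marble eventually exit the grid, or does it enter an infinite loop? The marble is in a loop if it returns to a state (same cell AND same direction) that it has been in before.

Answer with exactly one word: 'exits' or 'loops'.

Step 1: enter (8,3), '.' pass, move up to (7,3)
Step 2: enter (7,3), '.' pass, move up to (6,3)
Step 3: enter (6,3), '.' pass, move up to (5,3)
Step 4: enter (5,3), '.' pass, move up to (4,3)
Step 5: enter (4,3), '.' pass, move up to (3,3)
Step 6: enter (3,3), '.' pass, move up to (2,3)
Step 7: enter (2,3), '.' pass, move up to (1,3)
Step 8: enter (1,3), '^' forces up->up, move up to (0,3)
Step 9: enter (0,3), 'v' forces up->down, move down to (1,3)
Step 10: enter (1,3), '^' forces down->up, move up to (0,3)
Step 11: at (0,3) dir=up — LOOP DETECTED (seen before)

Answer: loops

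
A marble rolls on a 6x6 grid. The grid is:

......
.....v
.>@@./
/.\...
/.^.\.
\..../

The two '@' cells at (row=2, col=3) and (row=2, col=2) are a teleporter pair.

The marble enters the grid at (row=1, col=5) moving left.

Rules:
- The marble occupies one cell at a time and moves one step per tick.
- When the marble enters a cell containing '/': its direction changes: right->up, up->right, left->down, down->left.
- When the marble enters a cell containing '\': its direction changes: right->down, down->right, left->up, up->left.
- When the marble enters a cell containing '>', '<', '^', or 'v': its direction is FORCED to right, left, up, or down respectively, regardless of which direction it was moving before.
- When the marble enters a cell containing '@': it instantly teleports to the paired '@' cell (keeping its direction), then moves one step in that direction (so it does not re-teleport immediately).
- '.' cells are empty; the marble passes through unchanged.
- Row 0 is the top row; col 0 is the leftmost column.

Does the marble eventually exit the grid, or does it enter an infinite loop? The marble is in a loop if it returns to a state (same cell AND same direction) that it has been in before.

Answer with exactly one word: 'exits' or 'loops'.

Answer: loops

Derivation:
Step 1: enter (1,5), 'v' forces left->down, move down to (2,5)
Step 2: enter (2,5), '/' deflects down->left, move left to (2,4)
Step 3: enter (2,4), '.' pass, move left to (2,3)
Step 4: enter (2,3), '@' teleport (2,3)->(2,2), also enter (2,2), move left to (2,1)
Step 5: enter (2,1), '>' forces left->right, move right to (2,2)
Step 6: enter (2,2), '@' teleport (2,2)->(2,3), also enter (2,3), move right to (2,4)
Step 7: enter (2,4), '.' pass, move right to (2,5)
Step 8: enter (2,5), '/' deflects right->up, move up to (1,5)
Step 9: enter (1,5), 'v' forces up->down, move down to (2,5)
Step 10: at (2,5) dir=down — LOOP DETECTED (seen before)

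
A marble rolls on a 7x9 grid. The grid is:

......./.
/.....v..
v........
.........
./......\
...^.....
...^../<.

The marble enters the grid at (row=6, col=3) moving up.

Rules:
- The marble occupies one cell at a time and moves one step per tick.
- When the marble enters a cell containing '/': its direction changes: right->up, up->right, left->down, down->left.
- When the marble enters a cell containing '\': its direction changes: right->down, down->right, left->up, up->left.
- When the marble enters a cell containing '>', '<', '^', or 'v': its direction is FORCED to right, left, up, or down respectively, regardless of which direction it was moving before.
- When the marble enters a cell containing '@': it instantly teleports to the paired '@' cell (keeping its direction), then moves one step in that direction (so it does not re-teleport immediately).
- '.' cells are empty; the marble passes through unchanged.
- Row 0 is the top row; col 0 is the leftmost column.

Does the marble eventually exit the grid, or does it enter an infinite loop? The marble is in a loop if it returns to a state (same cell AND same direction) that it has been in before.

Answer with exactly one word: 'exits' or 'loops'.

Step 1: enter (6,3), '^' forces up->up, move up to (5,3)
Step 2: enter (5,3), '^' forces up->up, move up to (4,3)
Step 3: enter (4,3), '.' pass, move up to (3,3)
Step 4: enter (3,3), '.' pass, move up to (2,3)
Step 5: enter (2,3), '.' pass, move up to (1,3)
Step 6: enter (1,3), '.' pass, move up to (0,3)
Step 7: enter (0,3), '.' pass, move up to (-1,3)
Step 8: at (-1,3) — EXIT via top edge, pos 3

Answer: exits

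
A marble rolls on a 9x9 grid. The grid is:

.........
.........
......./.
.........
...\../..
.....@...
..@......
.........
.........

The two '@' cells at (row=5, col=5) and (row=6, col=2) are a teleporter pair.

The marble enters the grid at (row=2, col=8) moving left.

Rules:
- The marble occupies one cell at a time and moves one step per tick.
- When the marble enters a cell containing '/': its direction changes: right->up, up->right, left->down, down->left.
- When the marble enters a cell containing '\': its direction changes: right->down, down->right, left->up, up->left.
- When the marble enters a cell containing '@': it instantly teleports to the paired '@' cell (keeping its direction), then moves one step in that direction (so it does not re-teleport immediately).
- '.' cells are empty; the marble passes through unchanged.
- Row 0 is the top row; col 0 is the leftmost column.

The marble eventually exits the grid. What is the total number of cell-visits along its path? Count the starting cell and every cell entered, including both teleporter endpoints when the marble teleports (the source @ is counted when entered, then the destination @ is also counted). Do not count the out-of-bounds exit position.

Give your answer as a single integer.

Step 1: enter (2,8), '.' pass, move left to (2,7)
Step 2: enter (2,7), '/' deflects left->down, move down to (3,7)
Step 3: enter (3,7), '.' pass, move down to (4,7)
Step 4: enter (4,7), '.' pass, move down to (5,7)
Step 5: enter (5,7), '.' pass, move down to (6,7)
Step 6: enter (6,7), '.' pass, move down to (7,7)
Step 7: enter (7,7), '.' pass, move down to (8,7)
Step 8: enter (8,7), '.' pass, move down to (9,7)
Step 9: at (9,7) — EXIT via bottom edge, pos 7
Path length (cell visits): 8

Answer: 8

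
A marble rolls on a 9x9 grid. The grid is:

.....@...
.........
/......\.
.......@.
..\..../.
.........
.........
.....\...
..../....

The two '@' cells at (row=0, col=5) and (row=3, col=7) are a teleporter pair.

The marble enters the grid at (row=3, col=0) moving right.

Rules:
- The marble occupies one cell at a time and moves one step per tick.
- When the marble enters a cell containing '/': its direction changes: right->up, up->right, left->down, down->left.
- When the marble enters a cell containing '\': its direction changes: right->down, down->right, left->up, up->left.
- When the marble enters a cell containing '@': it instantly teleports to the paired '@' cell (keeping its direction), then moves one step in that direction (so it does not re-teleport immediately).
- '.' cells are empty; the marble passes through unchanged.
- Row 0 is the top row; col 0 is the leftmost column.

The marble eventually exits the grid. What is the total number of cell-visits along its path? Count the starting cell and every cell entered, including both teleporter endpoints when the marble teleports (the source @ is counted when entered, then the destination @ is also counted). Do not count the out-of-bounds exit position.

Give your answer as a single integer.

Answer: 12

Derivation:
Step 1: enter (3,0), '.' pass, move right to (3,1)
Step 2: enter (3,1), '.' pass, move right to (3,2)
Step 3: enter (3,2), '.' pass, move right to (3,3)
Step 4: enter (3,3), '.' pass, move right to (3,4)
Step 5: enter (3,4), '.' pass, move right to (3,5)
Step 6: enter (3,5), '.' pass, move right to (3,6)
Step 7: enter (3,6), '.' pass, move right to (3,7)
Step 8: enter (3,7), '@' teleport (3,7)->(0,5), also enter (0,5), move right to (0,6)
Step 9: enter (0,6), '.' pass, move right to (0,7)
Step 10: enter (0,7), '.' pass, move right to (0,8)
Step 11: enter (0,8), '.' pass, move right to (0,9)
Step 12: at (0,9) — EXIT via right edge, pos 0
Path length (cell visits): 12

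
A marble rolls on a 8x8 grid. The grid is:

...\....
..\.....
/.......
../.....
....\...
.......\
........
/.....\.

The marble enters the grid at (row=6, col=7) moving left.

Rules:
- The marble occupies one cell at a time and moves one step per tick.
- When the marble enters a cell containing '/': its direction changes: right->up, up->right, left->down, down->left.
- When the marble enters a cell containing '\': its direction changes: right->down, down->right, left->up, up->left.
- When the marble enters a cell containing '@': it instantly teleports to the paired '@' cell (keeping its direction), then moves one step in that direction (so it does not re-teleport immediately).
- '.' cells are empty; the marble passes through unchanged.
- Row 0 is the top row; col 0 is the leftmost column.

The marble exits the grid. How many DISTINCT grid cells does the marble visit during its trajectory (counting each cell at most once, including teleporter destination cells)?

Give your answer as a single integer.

Step 1: enter (6,7), '.' pass, move left to (6,6)
Step 2: enter (6,6), '.' pass, move left to (6,5)
Step 3: enter (6,5), '.' pass, move left to (6,4)
Step 4: enter (6,4), '.' pass, move left to (6,3)
Step 5: enter (6,3), '.' pass, move left to (6,2)
Step 6: enter (6,2), '.' pass, move left to (6,1)
Step 7: enter (6,1), '.' pass, move left to (6,0)
Step 8: enter (6,0), '.' pass, move left to (6,-1)
Step 9: at (6,-1) — EXIT via left edge, pos 6
Distinct cells visited: 8 (path length 8)

Answer: 8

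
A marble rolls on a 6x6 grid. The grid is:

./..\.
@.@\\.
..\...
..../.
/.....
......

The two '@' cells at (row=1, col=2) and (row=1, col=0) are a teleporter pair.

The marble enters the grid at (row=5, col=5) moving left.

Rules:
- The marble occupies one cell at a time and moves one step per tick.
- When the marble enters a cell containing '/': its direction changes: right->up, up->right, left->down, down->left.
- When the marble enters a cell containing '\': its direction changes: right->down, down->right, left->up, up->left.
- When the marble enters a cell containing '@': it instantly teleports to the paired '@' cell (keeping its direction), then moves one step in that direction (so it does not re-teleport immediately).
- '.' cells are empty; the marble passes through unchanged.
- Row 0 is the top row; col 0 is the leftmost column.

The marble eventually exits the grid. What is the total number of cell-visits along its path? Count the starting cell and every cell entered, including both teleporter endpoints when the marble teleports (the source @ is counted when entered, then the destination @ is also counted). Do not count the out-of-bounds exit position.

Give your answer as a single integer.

Step 1: enter (5,5), '.' pass, move left to (5,4)
Step 2: enter (5,4), '.' pass, move left to (5,3)
Step 3: enter (5,3), '.' pass, move left to (5,2)
Step 4: enter (5,2), '.' pass, move left to (5,1)
Step 5: enter (5,1), '.' pass, move left to (5,0)
Step 6: enter (5,0), '.' pass, move left to (5,-1)
Step 7: at (5,-1) — EXIT via left edge, pos 5
Path length (cell visits): 6

Answer: 6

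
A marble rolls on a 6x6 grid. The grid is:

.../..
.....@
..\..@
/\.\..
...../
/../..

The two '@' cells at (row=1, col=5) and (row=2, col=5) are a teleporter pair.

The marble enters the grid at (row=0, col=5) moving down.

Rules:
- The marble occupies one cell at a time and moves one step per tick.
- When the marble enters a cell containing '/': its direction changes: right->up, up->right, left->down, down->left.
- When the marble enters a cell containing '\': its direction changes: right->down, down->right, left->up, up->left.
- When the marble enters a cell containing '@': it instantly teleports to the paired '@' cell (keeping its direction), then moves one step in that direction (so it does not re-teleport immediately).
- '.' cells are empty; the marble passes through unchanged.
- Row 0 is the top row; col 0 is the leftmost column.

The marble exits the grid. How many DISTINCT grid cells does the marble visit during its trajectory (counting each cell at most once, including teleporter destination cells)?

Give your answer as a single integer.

Answer: 10

Derivation:
Step 1: enter (0,5), '.' pass, move down to (1,5)
Step 2: enter (1,5), '@' teleport (1,5)->(2,5), also enter (2,5), move down to (3,5)
Step 3: enter (3,5), '.' pass, move down to (4,5)
Step 4: enter (4,5), '/' deflects down->left, move left to (4,4)
Step 5: enter (4,4), '.' pass, move left to (4,3)
Step 6: enter (4,3), '.' pass, move left to (4,2)
Step 7: enter (4,2), '.' pass, move left to (4,1)
Step 8: enter (4,1), '.' pass, move left to (4,0)
Step 9: enter (4,0), '.' pass, move left to (4,-1)
Step 10: at (4,-1) — EXIT via left edge, pos 4
Distinct cells visited: 10 (path length 10)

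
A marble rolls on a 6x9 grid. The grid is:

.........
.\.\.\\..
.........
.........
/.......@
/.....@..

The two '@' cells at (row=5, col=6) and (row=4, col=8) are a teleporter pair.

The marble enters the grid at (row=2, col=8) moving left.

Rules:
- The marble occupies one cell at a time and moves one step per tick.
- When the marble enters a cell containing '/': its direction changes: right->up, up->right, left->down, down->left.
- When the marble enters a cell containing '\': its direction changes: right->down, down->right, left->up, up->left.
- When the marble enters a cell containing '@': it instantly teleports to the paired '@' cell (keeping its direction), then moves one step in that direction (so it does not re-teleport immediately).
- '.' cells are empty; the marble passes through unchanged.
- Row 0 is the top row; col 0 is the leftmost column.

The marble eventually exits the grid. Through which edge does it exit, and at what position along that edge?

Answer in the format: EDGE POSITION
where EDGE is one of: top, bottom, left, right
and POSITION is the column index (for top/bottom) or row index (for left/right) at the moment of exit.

Answer: left 2

Derivation:
Step 1: enter (2,8), '.' pass, move left to (2,7)
Step 2: enter (2,7), '.' pass, move left to (2,6)
Step 3: enter (2,6), '.' pass, move left to (2,5)
Step 4: enter (2,5), '.' pass, move left to (2,4)
Step 5: enter (2,4), '.' pass, move left to (2,3)
Step 6: enter (2,3), '.' pass, move left to (2,2)
Step 7: enter (2,2), '.' pass, move left to (2,1)
Step 8: enter (2,1), '.' pass, move left to (2,0)
Step 9: enter (2,0), '.' pass, move left to (2,-1)
Step 10: at (2,-1) — EXIT via left edge, pos 2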